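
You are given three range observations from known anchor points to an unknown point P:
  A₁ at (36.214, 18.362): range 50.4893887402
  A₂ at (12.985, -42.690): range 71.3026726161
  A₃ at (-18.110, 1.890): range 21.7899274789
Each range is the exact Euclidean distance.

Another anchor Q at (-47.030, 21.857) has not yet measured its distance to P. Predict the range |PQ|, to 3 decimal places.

33.028

eq1: (x − 36.214)² + (y − 18.362)² = 50.4893887402²
eq2: (x − 12.985)² + (y + 42.690)² = 71.3026726161²
eq3: (x + 18.110)² + (y − 1.890)² = 21.7899274789²
eq3−eq1, eq3−eq2 (x²,y² cancel):
  108.648·x + 32.944·y = -757.304796
  62.190·x − 89.160·y = -2949.768058
det = 108.648·-89.160 − 32.944·62.190 = -11735.843040
x = (-757.304796·-89.160 − 32.944·-2949.768058) / -11735.843040 = -14.033798
y = (108.648·-2949.768058 − -757.304796·62.190) / -11735.843040 = 23.295268
|P − Q| = √((-14.033798 − -47.030)² + (23.295268 − 21.857)²) = 33.027533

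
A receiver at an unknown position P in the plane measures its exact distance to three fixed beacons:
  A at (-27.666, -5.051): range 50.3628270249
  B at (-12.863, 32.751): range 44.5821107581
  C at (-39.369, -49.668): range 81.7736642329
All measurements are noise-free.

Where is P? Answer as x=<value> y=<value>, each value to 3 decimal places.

eq1: (x + 27.666)² + (y + 5.051)² = 50.3628270249²
eq2: (x + 12.863)² + (y − 32.751)² = 44.5821107581²
eq3: (x + 39.369)² + (y + 49.668)² = 81.7736642329²
eq1−eq3, eq1−eq2 (x²,y² cancel):
  -23.406·x − 89.234·y = -924.609588
  29.606·x + 75.604·y = 996.014359
det = -23.406·75.604 − -89.234·29.606 = 872.274580
x = (-924.609588·75.604 − -89.234·996.014359) / 872.274580 = 21.752511
y = (-23.406·996.014359 − -924.609588·29.606) / 872.274580 = 4.655964

x=21.753 y=4.656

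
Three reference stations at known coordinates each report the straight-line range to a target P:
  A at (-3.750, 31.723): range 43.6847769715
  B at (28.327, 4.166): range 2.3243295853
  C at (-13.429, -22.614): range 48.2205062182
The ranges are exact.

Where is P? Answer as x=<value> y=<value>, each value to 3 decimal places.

x=28.125 y=1.850

eq1: (x + 3.750)² + (y − 31.723)² = 43.6847769715²
eq2: (x − 28.327)² + (y − 4.166)² = 2.3243295853²
eq3: (x + 13.429)² + (y + 22.614)² = 48.2205062182²
eq3−eq1, eq3−eq2 (x²,y² cancel):
  19.358·x + 108.674·y = 745.537673
  83.512·x + 53.560·y = 2447.858160
det = 19.358·53.560 − 108.674·83.512 = -8038.768608
x = (745.537673·53.560 − 108.674·2447.858160) / -8038.768608 = 28.124648
y = (19.358·2447.858160 − 745.537673·83.512) / -8038.768608 = 1.850495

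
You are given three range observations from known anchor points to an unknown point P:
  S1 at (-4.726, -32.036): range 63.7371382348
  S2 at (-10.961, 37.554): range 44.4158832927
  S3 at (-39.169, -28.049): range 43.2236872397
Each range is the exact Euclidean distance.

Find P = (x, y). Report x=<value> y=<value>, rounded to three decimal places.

eq1: (x + 4.726)² + (y + 32.036)² = 63.7371382348²
eq2: (x + 10.961)² + (y − 37.554)² = 44.4158832927²
eq3: (x + 39.169)² + (y + 28.049)² = 43.2236872397²
eq2−eq1, eq2−eq3 (x²,y² cancel):
  12.470·x − 139.180·y = -2571.458167
  -56.416·x − 131.206·y = 894.994075
det = 12.470·-131.206 − -139.180·-56.416 = -9488.117700
x = (-2571.458167·-131.206 − -139.180·894.994075) / -9488.117700 = -48.687846
y = (12.470·894.994075 − -2571.458167·-56.416) / -9488.117700 = 14.113527

x=-48.688 y=14.114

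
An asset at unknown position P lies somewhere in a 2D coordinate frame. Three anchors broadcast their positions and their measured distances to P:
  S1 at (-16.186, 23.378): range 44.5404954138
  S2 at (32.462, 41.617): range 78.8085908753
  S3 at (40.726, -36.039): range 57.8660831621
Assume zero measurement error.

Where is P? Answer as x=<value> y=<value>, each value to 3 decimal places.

eq1: (x + 16.186)² + (y − 23.378)² = 44.5404954138²
eq2: (x − 32.462)² + (y − 41.617)² = 78.8085908753²
eq3: (x − 40.726)² + (y + 36.039)² = 57.8660831621²
eq1−eq3, eq1−eq2 (x²,y² cancel):
  113.824·x − 118.834·y = 784.271268
  97.296·x + 36.478·y = -2249.699611
det = 113.824·36.478 − -118.834·97.296 = 15714.144736
x = (784.271268·36.478 − -118.834·-2249.699611) / 15714.144736 = -15.192183
y = (113.824·-2249.699611 − 784.271268·97.296) / 15714.144736 = -21.151407

x=-15.192 y=-21.151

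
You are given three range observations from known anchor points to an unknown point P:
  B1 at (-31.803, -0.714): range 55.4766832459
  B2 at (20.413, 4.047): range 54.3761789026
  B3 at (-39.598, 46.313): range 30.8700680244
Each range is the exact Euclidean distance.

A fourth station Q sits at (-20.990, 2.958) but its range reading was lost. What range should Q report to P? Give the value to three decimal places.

48.396

eq1: (x + 31.803)² + (y + 0.714)² = 55.4766832459²
eq2: (x − 20.413)² + (y − 4.047)² = 54.3761789026²
eq3: (x + 39.598)² + (y − 46.313)² = 30.8700680244²
eq3−eq2, eq3−eq1 (x²,y² cancel):
  120.022·x − 84.532·y = -5283.634527
  15.590·x − 94.054·y = -4825.656252
det = 120.022·-94.054 − -84.532·15.590 = -9970.695308
x = (-5283.634527·-94.054 − -84.532·-4825.656252) / -9970.695308 = -8.928624
y = (120.022·-4825.656252 − -5283.634527·15.590) / -9970.695308 = 49.827323
|P − Q| = √((-8.928624 − -20.990)² + (49.827323 − 2.958)²) = 48.396386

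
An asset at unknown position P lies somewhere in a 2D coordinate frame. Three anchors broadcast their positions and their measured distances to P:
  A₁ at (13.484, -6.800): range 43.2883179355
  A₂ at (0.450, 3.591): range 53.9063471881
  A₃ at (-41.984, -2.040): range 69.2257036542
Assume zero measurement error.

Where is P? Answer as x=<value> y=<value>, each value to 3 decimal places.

eq1: (x − 13.484)² + (y + 6.800)² = 43.2883179355²
eq2: (x − 0.450)² + (y − 3.591)² = 53.9063471881²
eq3: (x + 41.984)² + (y + 2.040)² = 69.2257036542²
eq1−eq3, eq1−eq2 (x²,y² cancel):
  -110.936·x + 9.520·y = -1379.559977
  -26.068·x + 20.782·y = -1246.976272
det = -110.936·20.782 − 9.520·-26.068 = -2057.304592
x = (-1379.559977·20.782 − 9.520·-1246.976272) / -2057.304592 = 8.165442
y = (-110.936·-1246.976272 − -1379.559977·-26.068) / -2057.304592 = -49.760347

x=8.165 y=-49.760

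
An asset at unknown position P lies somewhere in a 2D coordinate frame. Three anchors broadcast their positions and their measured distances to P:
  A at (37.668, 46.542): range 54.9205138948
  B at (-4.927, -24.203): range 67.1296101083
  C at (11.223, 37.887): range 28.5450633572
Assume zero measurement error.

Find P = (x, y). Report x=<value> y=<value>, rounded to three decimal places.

x=-17.049 y=41.823

eq1: (x − 37.668)² + (y − 46.542)² = 54.9205138948²
eq2: (x + 4.927)² + (y + 24.203)² = 67.1296101083²
eq3: (x − 11.223)² + (y − 37.887)² = 28.5450633572²
eq2−eq3, eq2−eq1 (x²,y² cancel):
  32.300·x + 124.180·y = 4642.883871
  85.190·x + 141.490·y = 4465.097157
det = 32.300·141.490 − 124.180·85.190 = -6008.767200
x = (4642.883871·141.490 − 124.180·4465.097157) / -6008.767200 = -17.049400
y = (32.300·4465.097157 − 4642.883871·85.190) / -6008.767200 = 41.822995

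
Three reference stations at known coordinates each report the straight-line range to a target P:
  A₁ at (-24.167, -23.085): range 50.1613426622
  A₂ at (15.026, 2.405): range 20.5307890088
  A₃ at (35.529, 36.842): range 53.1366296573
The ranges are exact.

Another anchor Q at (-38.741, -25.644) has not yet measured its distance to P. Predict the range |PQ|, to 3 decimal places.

64.956

eq1: (x + 24.167)² + (y + 23.085)² = 50.1613426622²
eq2: (x − 15.026)² + (y − 2.405)² = 20.5307890088²
eq3: (x − 35.529)² + (y − 36.842)² = 53.1366296573²
eq2−eq1, eq2−eq3 (x²,y² cancel):
  -78.386·x − 50.980·y = -1209.250587
  41.006·x + 68.874·y = -13.910010
det = -78.386·68.874 − -50.980·41.006 = -3308.271484
x = (-1209.250587·68.874 − -50.980·-13.910010) / -3308.271484 = 25.389409
y = (-78.386·-13.910010 − -1209.250587·41.006) / -3308.271484 = -15.318235
|P − Q| = √((25.389409 − -38.741)² + (-15.318235 − -25.644)²) = 64.956376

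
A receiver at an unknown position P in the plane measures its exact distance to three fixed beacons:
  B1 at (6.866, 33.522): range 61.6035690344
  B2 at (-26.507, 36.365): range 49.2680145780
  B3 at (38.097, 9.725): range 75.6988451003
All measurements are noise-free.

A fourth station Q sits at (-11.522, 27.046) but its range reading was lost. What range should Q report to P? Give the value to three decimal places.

45.461

eq1: (x − 6.866)² + (y − 33.522)² = 61.6035690344²
eq2: (x + 26.507)² + (y − 36.365)² = 49.2680145780²
eq3: (x − 38.097)² + (y − 9.725)² = 75.6988451003²
eq1−eq3, eq1−eq2 (x²,y² cancel):
  62.462·x − 47.594·y = -1560.224838
  -66.746·x + 5.686·y = 2221.830291
det = 62.462·5.686 − -47.594·-66.746 = -2821.550192
x = (-1560.224838·5.686 − -47.594·2221.830291) / -2821.550192 = -34.333734
y = (62.462·2221.830291 − -1560.224838·-66.746) / -2821.550192 = -12.277363
|P − Q| = √((-34.333734 − -11.522)² + (-12.277363 − 27.046)²) = 45.460995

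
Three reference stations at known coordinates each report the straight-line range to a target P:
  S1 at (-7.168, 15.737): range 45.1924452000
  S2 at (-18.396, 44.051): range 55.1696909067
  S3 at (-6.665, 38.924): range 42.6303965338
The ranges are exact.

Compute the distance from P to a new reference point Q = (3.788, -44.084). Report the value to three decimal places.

eq1: (x + 7.168)² + (y − 15.737)² = 45.1924452000²
eq2: (x + 18.396)² + (y − 44.051)² = 55.1696909067²
eq3: (x + 6.665)² + (y − 38.924)² = 42.6303965338²
eq3−eq1, eq3−eq2 (x²,y² cancel):
  -1.006·x − 46.374·y = -1485.473003
  -23.462·x + 10.254·y = -506.940670
det = -1.006·10.254 − -46.374·-23.462 = -1098.342312
x = (-1485.473003·10.254 − -46.374·-506.940670) / -1098.342312 = 35.272161
y = (-1.006·-506.940670 − -1485.473003·-23.462) / -1098.342312 = 31.267288
|P − Q| = √((35.272161 − 3.788)² + (31.267288 − -44.084)²) = 81.664368

81.664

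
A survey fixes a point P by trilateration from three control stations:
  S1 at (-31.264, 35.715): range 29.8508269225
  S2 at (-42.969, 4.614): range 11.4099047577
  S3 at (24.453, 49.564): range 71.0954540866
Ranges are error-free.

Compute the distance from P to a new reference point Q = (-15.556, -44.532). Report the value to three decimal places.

52.899

eq1: (x + 31.264)² + (y − 35.715)² = 29.8508269225²
eq2: (x + 42.969)² + (y − 4.614)² = 11.4099047577²
eq3: (x − 24.453)² + (y − 49.564)² = 71.0954540866²
eq1−eq2, eq1−eq3 (x²,y² cancel):
  -23.410·x − 62.202·y = 375.510977
  111.434·x + 27.698·y = -3361.951340
det = -23.410·27.698 − -62.202·111.434 = 6283.007488
x = (375.510977·27.698 − -62.202·-3361.951340) / 6283.007488 = -31.628037
y = (-23.410·-3361.951340 − 375.510977·111.434) / 6283.007488 = 5.866393
|P − Q| = √((-31.628037 − -15.556)² + (5.866393 − -44.532)²) = 52.899040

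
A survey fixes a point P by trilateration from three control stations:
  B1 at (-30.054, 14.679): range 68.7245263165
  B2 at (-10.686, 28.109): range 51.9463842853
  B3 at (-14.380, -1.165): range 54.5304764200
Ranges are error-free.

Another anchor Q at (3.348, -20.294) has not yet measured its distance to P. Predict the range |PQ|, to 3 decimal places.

47.623

eq1: (x + 30.054)² + (y − 14.679)² = 68.7245263165²
eq2: (x + 10.686)² + (y − 28.109)² = 51.9463842853²
eq3: (x + 14.380)² + (y + 1.165)² = 54.5304764200²
eq1−eq2, eq1−eq3 (x²,y² cancel):
  38.736·x + 26.860·y = 1810.224197
  31.348·x − 31.688·y = 838.913327
det = 38.736·-31.688 − 26.860·31.348 = -2069.473648
x = (1810.224197·-31.688 − 26.860·838.913327) / -2069.473648 = 38.606723
y = (38.736·838.913327 − 1810.224197·31.348) / -2069.473648 = 11.718323
|P − Q| = √((38.606723 − 3.348)² + (11.718323 − -20.294)²) = 47.623171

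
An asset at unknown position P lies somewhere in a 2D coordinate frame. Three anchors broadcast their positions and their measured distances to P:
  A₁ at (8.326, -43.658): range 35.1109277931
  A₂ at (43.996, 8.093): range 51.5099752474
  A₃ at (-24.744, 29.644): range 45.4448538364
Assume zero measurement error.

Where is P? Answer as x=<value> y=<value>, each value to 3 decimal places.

eq1: (x − 8.326)² + (y + 43.658)² = 35.1109277931²
eq2: (x − 43.996)² + (y − 8.093)² = 51.5099752474²
eq3: (x + 24.744)² + (y − 29.644)² = 45.4448538364²
eq3−eq2, eq3−eq1 (x²,y² cancel):
  137.480·x − 43.102·y = -77.930417
  66.140·x − 146.604·y = 1316.768458
det = 137.480·-146.604 − -43.102·66.140 = -17304.351640
x = (-77.930417·-146.604 − -43.102·1316.768458) / -17304.351640 = -3.940065
y = (137.480·1316.768458 − -77.930417·66.140) / -17304.351640 = -10.759354

x=-3.940 y=-10.759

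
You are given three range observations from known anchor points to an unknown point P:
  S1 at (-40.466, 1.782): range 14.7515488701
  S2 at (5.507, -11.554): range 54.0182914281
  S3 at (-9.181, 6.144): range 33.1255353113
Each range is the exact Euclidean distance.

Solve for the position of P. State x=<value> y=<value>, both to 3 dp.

x=-40.635 y=16.533

eq1: (x + 40.466)² + (y − 1.782)² = 14.7515488701²
eq2: (x − 5.507)² + (y + 11.554)² = 54.0182914281²
eq3: (x + 9.181)² + (y − 6.144)² = 33.1255353113²
eq3−eq2, eq3−eq1 (x²,y² cancel):
  29.376·x − 35.396·y = -1778.892251
  -62.570·x − 8.724·y = 2398.326079
det = 29.376·-8.724 − -35.396·-62.570 = -2471.003944
x = (-1778.892251·-8.724 − -35.396·2398.326079) / -2471.003944 = -40.635389
y = (29.376·2398.326079 − -1778.892251·-62.570) / -2471.003944 = 16.532576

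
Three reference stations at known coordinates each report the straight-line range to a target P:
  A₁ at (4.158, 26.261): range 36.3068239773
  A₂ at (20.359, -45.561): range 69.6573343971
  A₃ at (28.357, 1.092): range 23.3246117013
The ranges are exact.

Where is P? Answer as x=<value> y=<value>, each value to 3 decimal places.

eq1: (x − 4.158)² + (y − 26.261)² = 36.3068239773²
eq2: (x − 20.359)² + (y + 45.561)² = 69.6573343971²
eq3: (x − 28.357)² + (y − 1.092)² = 23.3246117013²
eq3−eq2, eq3−eq1 (x²,y² cancel):
  -15.996·x − 93.306·y = -2623.125035
  -48.398·x + 50.338·y = -872.530784
det = -15.996·50.338 − -93.306·-48.398 = -5321.030436
x = (-2623.125035·50.338 − -93.306·-872.530784) / -5321.030436 = 40.115393
y = (-15.996·-872.530784 − -2623.125035·-48.398) / -5321.030436 = 21.235925

x=40.115 y=21.236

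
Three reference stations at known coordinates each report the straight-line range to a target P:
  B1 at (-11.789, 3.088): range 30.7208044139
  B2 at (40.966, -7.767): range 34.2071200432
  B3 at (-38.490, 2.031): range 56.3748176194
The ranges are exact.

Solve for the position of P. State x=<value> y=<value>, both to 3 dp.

eq1: (x + 11.789)² + (y − 3.088)² = 30.7208044139²
eq2: (x − 40.966)² + (y + 7.767)² = 34.2071200432²
eq3: (x + 38.490)² + (y − 2.031)² = 56.3748176194²
eq2−eq1, eq2−eq3 (x²,y² cancel):
  -105.510·x + 21.710·y = -1363.663942
  -158.912·x + 19.596·y = -2260.927384
det = -105.510·19.596 − 21.710·-158.912 = 1382.405560
x = (-1363.663942·19.596 − 21.710·-2260.927384) / 1382.405560 = 16.176421
y = (-105.510·-2260.927384 − -1363.663942·-158.912) / 1382.405560 = 15.804251

x=16.176 y=15.804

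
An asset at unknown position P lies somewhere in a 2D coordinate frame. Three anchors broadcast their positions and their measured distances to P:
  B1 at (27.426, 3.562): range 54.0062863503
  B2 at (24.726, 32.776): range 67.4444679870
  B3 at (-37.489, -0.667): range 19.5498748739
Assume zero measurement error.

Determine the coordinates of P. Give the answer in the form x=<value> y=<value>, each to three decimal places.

x=-23.524 y=-14.348

eq1: (x − 27.426)² + (y − 3.562)² = 54.0062863503²
eq2: (x − 24.726)² + (y − 32.776)² = 67.4444679870²
eq3: (x + 37.489)² + (y + 0.667)² = 19.5498748739²
eq1−eq2, eq1−eq3 (x²,y² cancel):
  -5.400·x + 58.428·y = -711.309365
  -129.830·x − 8.458·y = 3175.478048
det = -5.400·-8.458 − 58.428·-129.830 = 7631.380440
x = (-711.309365·-8.458 − 58.428·3175.478048) / 7631.380440 = -23.523998
y = (-5.400·3175.478048 − -711.309365·-129.830) / 7631.380440 = -14.348240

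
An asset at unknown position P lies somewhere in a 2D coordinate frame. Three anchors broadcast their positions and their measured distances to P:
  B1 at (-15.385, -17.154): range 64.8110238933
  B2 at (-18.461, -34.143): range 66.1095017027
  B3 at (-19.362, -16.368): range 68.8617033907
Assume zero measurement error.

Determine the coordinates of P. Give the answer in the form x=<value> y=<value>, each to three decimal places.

x=47.624 y=-32.332

eq1: (x + 15.385)² + (y + 17.154)² = 64.8110238933²
eq2: (x + 18.461)² + (y + 34.143)² = 66.1095017027²
eq3: (x + 19.362)² + (y + 16.368)² = 68.8617033907²
eq2−eq1, eq2−eq3 (x²,y² cancel):
  6.152·x + 33.978·y = -805.597632
  -1.802·x + 35.550·y = -1235.222480
det = 6.152·35.550 − 33.978·-1.802 = 279.931956
x = (-805.597632·35.550 − 33.978·-1235.222480) / 279.931956 = 47.623693
y = (6.152·-1235.222480 − -805.597632·-1.802) / 279.931956 = -32.332056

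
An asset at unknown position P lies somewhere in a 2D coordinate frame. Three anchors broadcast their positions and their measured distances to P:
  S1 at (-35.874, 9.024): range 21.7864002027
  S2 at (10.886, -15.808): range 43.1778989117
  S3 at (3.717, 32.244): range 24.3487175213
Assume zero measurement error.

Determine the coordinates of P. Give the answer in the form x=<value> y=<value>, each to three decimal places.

eq1: (x + 35.874)² + (y − 9.024)² = 21.7864002027²
eq2: (x − 10.886)² + (y + 15.808)² = 43.1778989117²
eq3: (x − 3.717)² + (y − 32.244)² = 24.3487175213²
eq1−eq3, eq1−eq2 (x²,y² cancel):
  79.182·x + 46.440·y = -433.097638
  93.520·x − 49.664·y = -2389.662313
det = 79.182·-49.664 − 46.440·93.520 = -8275.563648
x = (-433.097638·-49.664 − 46.440·-2389.662313) / -8275.563648 = -16.009215
y = (79.182·-2389.662313 − -433.097638·93.520) / -8275.563648 = 17.970371

x=-16.009 y=17.970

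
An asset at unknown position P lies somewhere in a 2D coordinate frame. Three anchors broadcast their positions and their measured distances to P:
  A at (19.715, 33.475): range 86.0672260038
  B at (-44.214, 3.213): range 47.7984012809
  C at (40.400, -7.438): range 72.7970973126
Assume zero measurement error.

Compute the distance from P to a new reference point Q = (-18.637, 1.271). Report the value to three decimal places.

42.033

eq1: (x − 19.715)² + (y − 33.475)² = 86.0672260038²
eq2: (x + 44.214)² + (y − 3.213)² = 47.7984012809²
eq3: (x − 40.400)² + (y + 7.438)² = 72.7970973126²
eq1−eq3, eq1−eq2 (x²,y² cancel):
  41.370·x − 81.826·y = 2286.377009
  -127.858·x − 60.524·y = 5578.824542
det = 41.370·-60.524 − -81.826·-127.858 = -12965.986588
x = (2286.377009·-60.524 − -81.826·5578.824542) / -12965.986588 = -24.534362
y = (41.370·5578.824542 − 2286.377009·-127.858) / -12965.986588 = -40.346144
|P − Q| = √((-24.534362 − -18.637)² + (-40.346144 − 1.271)²) = 42.032910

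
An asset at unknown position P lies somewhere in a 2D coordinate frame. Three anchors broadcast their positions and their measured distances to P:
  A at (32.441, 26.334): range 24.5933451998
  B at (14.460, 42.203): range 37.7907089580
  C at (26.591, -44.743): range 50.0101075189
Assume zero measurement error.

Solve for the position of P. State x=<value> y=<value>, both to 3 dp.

x=20.411 y=4.884

eq1: (x − 32.441)² + (y − 26.334)² = 24.5933451998²
eq2: (x − 14.460)² + (y − 42.203)² = 37.7907089580²
eq3: (x − 26.591)² + (y + 44.743)² = 50.0101075189²
eq2−eq3, eq2−eq1 (x²,y² cancel):
  24.262·x − 173.892·y = -354.040650
  35.962·x − 31.738·y = 579.018283
det = 24.262·-31.738 − -173.892·35.962 = 5483.476748
x = (-354.040650·-31.738 − -173.892·579.018283) / 5483.476748 = 20.410990
y = (24.262·579.018283 − -354.040650·35.962) / 5483.476748 = 4.883790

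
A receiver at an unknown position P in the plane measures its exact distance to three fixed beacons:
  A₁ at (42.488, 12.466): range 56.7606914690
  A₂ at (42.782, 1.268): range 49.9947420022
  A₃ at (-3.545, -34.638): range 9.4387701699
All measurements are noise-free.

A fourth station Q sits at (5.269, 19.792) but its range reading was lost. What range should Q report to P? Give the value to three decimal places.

eq1: (x − 42.488)² + (y − 12.466)² = 56.7606914690²
eq2: (x − 42.782)² + (y − 1.268)² = 49.9947420022²
eq3: (x + 3.545)² + (y + 34.638)² = 9.4387701699²
eq3−eq1, eq3−eq2 (x²,y² cancel):
  92.066·x + 94.208·y = -2384.412483
  92.654·x + 71.812·y = -1790.834567
det = 92.066·71.812 − 94.208·92.654 = -2117.304440
x = (-2384.412483·71.812 − 94.208·-1790.834567) / -2117.304440 = 1.189478
y = (92.066·-1790.834567 − -2384.412483·92.654) / -2117.304440 = -26.472518
|P − Q| = √((1.189478 − 5.269)² + (-26.472518 − 19.792)²) = 46.444032

46.444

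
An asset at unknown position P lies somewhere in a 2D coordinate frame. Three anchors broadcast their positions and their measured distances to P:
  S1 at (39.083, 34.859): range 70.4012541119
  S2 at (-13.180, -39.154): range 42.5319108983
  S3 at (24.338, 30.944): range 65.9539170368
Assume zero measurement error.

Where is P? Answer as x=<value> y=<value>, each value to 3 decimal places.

x=29.132 y=-34.835

eq1: (x − 39.083)² + (y − 34.859)² = 70.4012541119²
eq2: (x + 13.180)² + (y + 39.154)² = 42.5319108983²
eq3: (x − 24.338)² + (y − 30.944)² = 65.9539170368²
eq3−eq1, eq3−eq2 (x²,y² cancel):
  29.490·x + 7.830·y = 586.343982
  -75.036·x − 140.196·y = 2697.834464
det = 29.490·-140.196 − 7.830·-75.036 = -3546.848160
x = (586.343982·-140.196 − 7.830·2697.834464) / -3546.848160 = 29.132097
y = (29.490·2697.834464 − 586.343982·-75.036) / -3546.848160 = -34.835448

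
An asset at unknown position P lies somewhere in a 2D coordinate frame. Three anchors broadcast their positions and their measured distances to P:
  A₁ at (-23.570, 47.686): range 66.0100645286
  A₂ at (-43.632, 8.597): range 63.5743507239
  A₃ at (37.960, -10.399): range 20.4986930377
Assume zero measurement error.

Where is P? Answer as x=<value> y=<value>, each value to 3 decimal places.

x=18.904 y=-2.844

eq1: (x + 23.570)² + (y − 47.686)² = 66.0100645286²
eq2: (x + 43.632)² + (y − 8.597)² = 63.5743507239²
eq3: (x − 37.960)² + (y + 10.399)² = 20.4986930377²
eq1−eq2, eq1−eq3 (x²,y² cancel):
  -40.124·x − 78.178·y = -536.209114
  123.060·x − 116.170·y = 2656.733508
det = -40.124·-116.170 − -78.178·123.060 = 14281.789760
x = (-536.209114·-116.170 − -78.178·2656.733508) / 14281.789760 = 18.904460
y = (-40.124·2656.733508 − -536.209114·123.060) / 14281.789760 = -2.843683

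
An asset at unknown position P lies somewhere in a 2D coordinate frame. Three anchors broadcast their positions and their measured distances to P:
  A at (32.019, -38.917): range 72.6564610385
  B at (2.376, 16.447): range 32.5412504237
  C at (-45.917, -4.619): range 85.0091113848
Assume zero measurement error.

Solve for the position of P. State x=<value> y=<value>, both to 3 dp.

x=29.961 y=33.710

eq1: (x − 32.019)² + (y + 38.917)² = 72.6564610385²
eq2: (x − 2.376)² + (y − 16.447)² = 32.5412504237²
eq3: (x + 45.917)² + (y + 4.619)² = 85.0091113848²
eq2−eq3, eq2−eq1 (x²,y² cancel):
  -96.586·x − 42.132·y = -4314.059174
  59.286·x − 110.728·y = -1956.428286
det = -96.586·-110.728 − -42.132·59.286 = 13192.612360
x = (-4314.059174·-110.728 − -42.132·-1956.428286) / 13192.612360 = 29.960625
y = (-96.586·-1956.428286 − -4314.059174·59.286) / 13192.612360 = 33.710298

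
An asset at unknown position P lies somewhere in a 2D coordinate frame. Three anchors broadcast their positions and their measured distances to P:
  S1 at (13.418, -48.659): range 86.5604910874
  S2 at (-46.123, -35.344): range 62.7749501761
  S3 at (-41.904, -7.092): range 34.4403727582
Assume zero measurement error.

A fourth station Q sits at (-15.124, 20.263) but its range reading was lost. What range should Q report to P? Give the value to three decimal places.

eq1: (x − 13.418)² + (y + 48.659)² = 86.5604910874²
eq2: (x + 46.123)² + (y + 35.344)² = 62.7749501761²
eq3: (x + 41.904)² + (y + 7.092)² = 34.4403727582²
eq1−eq3, eq1−eq2 (x²,y² cancel):
  -110.644·x + 83.134·y = 5565.080017
  -119.082·x + 26.630·y = 4380.812708
det = -110.644·26.630 − 83.134·-119.082 = 6953.313268
x = (5565.080017·26.630 − 83.134·4380.812708) / 6953.313268 = -31.063810
y = (-110.644·4380.812708 − 5565.080017·-119.082) / 6953.313268 = 25.597900
|P − Q| = √((-31.063810 − -15.124)² + (25.597900 − 20.263)²) = 16.808888

16.809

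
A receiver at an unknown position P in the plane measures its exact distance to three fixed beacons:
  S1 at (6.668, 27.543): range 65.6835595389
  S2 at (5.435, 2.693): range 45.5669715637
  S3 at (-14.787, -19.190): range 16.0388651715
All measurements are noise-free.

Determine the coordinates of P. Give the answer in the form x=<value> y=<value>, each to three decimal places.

eq1: (x − 6.668)² + (y − 27.543)² = 65.6835595389²
eq2: (x − 5.435)² + (y − 2.693)² = 45.5669715637²
eq3: (x + 14.787)² + (y + 19.190)² = 16.0388651715²
eq3−eq2, eq3−eq1 (x²,y² cancel):
  40.444·x + 43.766·y = -2369.223696
  42.910·x + 93.466·y = -3840.917194
det = 40.444·93.466 − 43.766·42.910 = 1902.139844
x = (-2369.223696·93.466 − 43.766·-3840.917194) / 1902.139844 = -28.042250
y = (40.444·-3840.917194 − -2369.223696·42.910) / 1902.139844 = -28.220147

x=-28.042 y=-28.220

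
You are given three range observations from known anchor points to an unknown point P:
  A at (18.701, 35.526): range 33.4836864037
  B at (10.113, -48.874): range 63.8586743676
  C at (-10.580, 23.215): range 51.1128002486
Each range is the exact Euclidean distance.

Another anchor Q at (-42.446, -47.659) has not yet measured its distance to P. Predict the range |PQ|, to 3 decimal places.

eq1: (x − 18.701)² + (y − 35.526)² = 33.4836864037²
eq2: (x − 10.113)² + (y + 48.874)² = 63.8586743676²
eq3: (x + 10.580)² + (y − 23.215)² = 51.1128002486²
eq1−eq2, eq1−eq3 (x²,y² cancel):
  -17.176·x − 168.800·y = -2077.656469
  -58.562·x − 24.622·y = -2452.312546
det = -17.176·-24.622 − -168.800·-58.562 = -9462.358128
x = (-2077.656469·-24.622 − -168.800·-2452.312546) / -9462.358128 = 38.340792
y = (-17.176·-2452.312546 − -2077.656469·-58.562) / -9462.358128 = 8.407080
|P − Q| = √((38.340792 − -42.446)² + (8.407080 − -47.659)²) = 98.335705

98.336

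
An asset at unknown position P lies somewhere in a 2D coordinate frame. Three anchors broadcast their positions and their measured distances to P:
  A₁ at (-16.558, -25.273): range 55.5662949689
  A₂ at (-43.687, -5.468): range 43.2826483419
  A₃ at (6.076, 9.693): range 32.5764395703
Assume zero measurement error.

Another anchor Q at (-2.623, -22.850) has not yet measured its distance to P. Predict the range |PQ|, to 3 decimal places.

eq1: (x + 16.558)² + (y + 25.273)² = 55.5662949689²
eq2: (x + 43.687)² + (y + 5.468)² = 43.2826483419²
eq3: (x − 6.076)² + (y − 9.693)² = 32.5764395703²
eq3−eq2, eq3−eq1 (x²,y² cancel):
  -99.526·x − 30.322·y = 995.417736
  -45.268·x − 69.932·y = -1244.368853
det = -99.526·-69.932 − -30.322·-45.268 = 5587.435936
x = (995.417736·-69.932 − -30.322·-1244.368853) / 5587.435936 = -19.211550
y = (-99.526·-1244.368853 − 995.417736·-45.268) / 5587.435936 = 30.229899
|P − Q| = √((-19.211550 − -2.623)² + (30.229899 − -22.850)²) = 55.611651

55.612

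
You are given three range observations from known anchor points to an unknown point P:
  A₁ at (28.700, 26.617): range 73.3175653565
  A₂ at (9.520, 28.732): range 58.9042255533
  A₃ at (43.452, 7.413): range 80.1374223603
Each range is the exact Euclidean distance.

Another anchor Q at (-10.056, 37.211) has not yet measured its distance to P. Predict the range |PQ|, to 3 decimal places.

53.395

eq1: (x − 28.700)² + (y − 26.617)² = 73.3175653565²
eq2: (x − 9.520)² + (y − 28.732)² = 58.9042255533²
eq3: (x − 43.452)² + (y − 7.413)² = 80.1374223603²
eq2−eq3, eq2−eq1 (x²,y² cancel):
  67.864·x − 42.638·y = -1925.428026
  38.360·x − 4.230·y = -1289.761137
det = 67.864·-4.230 − -42.638·38.360 = 1348.528960
x = (-1925.428026·-4.230 − -42.638·-1289.761137) / 1348.528960 = -34.740281
y = (67.864·-1289.761137 − -1925.428026·38.360) / 1348.528960 = -10.136179
|P − Q| = √((-34.740281 − -10.056)² + (-10.136179 − 37.211)²) = 53.395403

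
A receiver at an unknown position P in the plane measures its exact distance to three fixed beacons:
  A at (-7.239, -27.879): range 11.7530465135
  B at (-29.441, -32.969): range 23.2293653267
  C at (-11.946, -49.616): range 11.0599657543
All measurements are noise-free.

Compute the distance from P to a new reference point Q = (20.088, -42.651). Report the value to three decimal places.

27.442

eq1: (x + 7.239)² + (y + 27.879)² = 11.7530465135²
eq2: (x + 29.441)² + (y + 32.969)² = 23.2293653267²
eq3: (x + 11.946)² + (y + 49.616)² = 11.0599657543²
eq1−eq2, eq1−eq3 (x²,y² cancel):
  -44.404·x − 10.180·y = 722.616369
  -9.414·x − 43.474·y = 1790.623870
det = -44.404·-43.474 − -10.180·-9.414 = 1834.584976
x = (722.616369·-43.474 − -10.180·1790.623870) / 1834.584976 = -7.187714
y = (-44.404·1790.623870 − 722.616369·-9.414) / 1834.584976 = -39.631935
|P − Q| = √((-7.187714 − 20.088)² + (-39.631935 − -42.651)²) = 27.442291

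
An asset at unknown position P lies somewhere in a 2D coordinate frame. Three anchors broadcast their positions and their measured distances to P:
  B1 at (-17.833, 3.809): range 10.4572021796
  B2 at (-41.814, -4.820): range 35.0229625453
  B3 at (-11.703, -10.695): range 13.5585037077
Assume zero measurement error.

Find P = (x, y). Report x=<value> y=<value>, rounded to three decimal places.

eq1: (x + 17.833)² + (y − 3.809)² = 10.4572021796²
eq2: (x + 41.814)² + (y + 4.820)² = 35.0229625453²
eq3: (x + 11.703)² + (y + 10.695)² = 13.5585037077²
eq2−eq3, eq2−eq1 (x²,y² cancel):
  60.222·x − 11.750·y = -477.524879
  47.962·x + 17.258·y = -321.863798
det = 60.222·17.258 − -11.750·47.962 = 1602.864776
x = (-477.524879·17.258 − -11.750·-321.863798) / 1602.864776 = -7.500960
y = (60.222·-321.863798 − -477.524879·47.962) / 1602.864776 = 2.195922

x=-7.501 y=2.196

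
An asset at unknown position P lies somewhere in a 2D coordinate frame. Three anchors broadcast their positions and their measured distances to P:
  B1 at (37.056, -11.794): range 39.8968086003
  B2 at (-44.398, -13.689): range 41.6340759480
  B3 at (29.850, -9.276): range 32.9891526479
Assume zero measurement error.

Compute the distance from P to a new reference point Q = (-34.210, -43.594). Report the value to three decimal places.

43.032

eq1: (x − 37.056)² + (y + 11.794)² = 39.8968086003²
eq2: (x + 44.398)² + (y + 13.689)² = 41.6340759480²
eq3: (x − 29.850)² + (y + 9.276)² = 32.9891526479²
eq1−eq3, eq1−eq2 (x²,y² cancel):
  -14.412·x + 5.036·y = -31.707752
  -162.908·x − 3.790·y = 504.684609
det = -14.412·-3.790 − 5.036·-162.908 = 875.026168
x = (-31.707752·-3.790 − 5.036·504.684609) / 875.026168 = -2.767254
y = (-14.412·504.684609 − -31.707752·-162.908) / 875.026168 = -14.215530
|P − Q| = √((-2.767254 − -34.210)² + (-14.215530 − -43.594)²) = 43.031858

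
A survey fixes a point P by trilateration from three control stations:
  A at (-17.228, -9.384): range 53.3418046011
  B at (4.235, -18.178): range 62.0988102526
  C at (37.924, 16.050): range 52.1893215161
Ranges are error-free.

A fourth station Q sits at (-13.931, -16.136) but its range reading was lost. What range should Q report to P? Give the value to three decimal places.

59.494

eq1: (x + 17.228)² + (y + 9.384)² = 53.3418046011²
eq2: (x − 4.235)² + (y + 18.178)² = 62.0988102526²
eq3: (x − 37.924)² + (y − 16.050)² = 52.1893215161²
eq1−eq3, eq1−eq2 (x²,y² cancel):
  110.304·x + 50.868·y = 1432.591674
  42.926·x − 17.588·y = -1047.402648
det = 110.304·-17.588 − 50.868·42.926 = -4123.586520
x = (1432.591674·-17.588 − 50.868·-1047.402648) / -4123.586520 = -6.810299
y = (110.304·-1047.402648 − 1432.591674·42.926) / -4123.586520 = 42.930621
|P − Q| = √((-6.810299 − -13.931)² + (42.930621 − -16.136)²) = 59.494287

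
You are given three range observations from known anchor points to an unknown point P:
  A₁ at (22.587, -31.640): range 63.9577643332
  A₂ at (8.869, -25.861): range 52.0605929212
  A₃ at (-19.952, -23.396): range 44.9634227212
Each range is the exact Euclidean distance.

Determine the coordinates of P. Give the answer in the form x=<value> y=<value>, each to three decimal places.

eq1: (x − 22.587)² + (y + 31.640)² = 63.9577643332²
eq2: (x − 8.869)² + (y + 25.861)² = 52.0605929212²
eq3: (x + 19.952)² + (y + 23.396)² = 44.9634227212²
eq1−eq3, eq1−eq2 (x²,y² cancel):
  -85.078·x + 16.488·y = 1503.079187
  -27.436·x + 11.558·y = 616.478596
det = -85.078·11.558 − 16.488·-27.436 = -530.966756
x = (1503.079187·11.558 − 16.488·616.478596) / -530.966756 = -13.575408
y = (-85.078·616.478596 − 1503.079187·-27.436) / -530.966756 = 21.112970

x=-13.575 y=21.113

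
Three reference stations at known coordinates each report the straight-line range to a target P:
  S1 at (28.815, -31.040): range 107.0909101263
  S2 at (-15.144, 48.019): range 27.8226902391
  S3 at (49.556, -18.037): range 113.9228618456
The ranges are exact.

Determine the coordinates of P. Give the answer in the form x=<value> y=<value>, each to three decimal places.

eq1: (x − 28.815)² + (y + 31.040)² = 107.0909101263²
eq2: (x + 15.144)² + (y − 48.019)² = 27.8226902391²
eq3: (x − 49.556)² + (y + 18.037)² = 113.9228618456²
eq1−eq2, eq1−eq3 (x²,y² cancel):
  -87.918·x + 158.118·y = 11435.740212
  41.482·x + 26.006·y = -522.610739
det = -87.918·26.006 − 158.118·41.482 = -8845.446384
x = (11435.740212·26.006 − 158.118·-522.610739) / -8845.446384 = -42.963578
y = (-87.918·-522.610739 − 11435.740212·41.482) / -8845.446384 = 48.435146

x=-42.964 y=48.435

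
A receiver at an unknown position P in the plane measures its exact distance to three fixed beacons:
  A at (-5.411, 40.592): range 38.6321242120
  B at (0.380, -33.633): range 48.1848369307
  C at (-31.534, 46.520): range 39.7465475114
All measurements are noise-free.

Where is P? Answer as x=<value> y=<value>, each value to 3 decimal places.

eq1: (x + 5.411)² + (y − 40.592)² = 38.6321242120²
eq2: (x − 0.380)² + (y + 33.633)² = 48.1848369307²
eq3: (x + 31.534)² + (y − 46.520)² = 39.7465475114²
eq2−eq3, eq2−eq1 (x²,y² cancel):
  -63.828·x + 160.306·y = 2769.170938
  -11.582·x + 148.450·y = 1375.003785
det = -63.828·148.450 − 160.306·-11.582 = -7618.602508
x = (2769.170938·148.450 − 160.306·1375.003785) / -7618.602508 = -25.025859
y = (-63.828·1375.003785 − 2769.170938·-11.582) / -7618.602508 = 7.309898

x=-25.026 y=7.310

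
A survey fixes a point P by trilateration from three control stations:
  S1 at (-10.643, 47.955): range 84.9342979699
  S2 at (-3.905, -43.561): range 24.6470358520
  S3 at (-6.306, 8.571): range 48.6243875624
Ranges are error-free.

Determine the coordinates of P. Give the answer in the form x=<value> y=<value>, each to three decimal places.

eq1: (x + 10.643)² + (y − 47.955)² = 84.9342979699²
eq2: (x + 3.905)² + (y + 43.561)² = 24.6470358520²
eq3: (x + 6.306)² + (y − 8.571)² = 48.6243875624²
eq2−eq1, eq2−eq3 (x²,y² cancel):
  -13.476·x + 183.032·y = -6106.212867
  -4.802·x + 104.264·y = -3556.436759
det = -13.476·104.264 − 183.032·-4.802 = -526.142000
x = (-6106.212867·104.264 − 183.032·-3556.436759) / -526.142000 = -27.147718
y = (-13.476·-3556.436759 − -6106.212867·-4.802) / -526.142000 = -35.360240

x=-27.148 y=-35.360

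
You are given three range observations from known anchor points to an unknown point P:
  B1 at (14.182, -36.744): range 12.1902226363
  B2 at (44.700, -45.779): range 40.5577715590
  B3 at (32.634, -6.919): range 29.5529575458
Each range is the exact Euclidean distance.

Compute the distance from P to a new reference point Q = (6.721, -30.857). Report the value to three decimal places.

eq1: (x − 14.182)² + (y + 36.744)² = 12.1902226363²
eq2: (x − 44.700)² + (y + 45.779)² = 40.5577715590²
eq3: (x − 32.634)² + (y + 6.919)² = 29.5529575458²
eq3−eq1, eq3−eq2 (x²,y² cancel):
  -36.904·x − 59.650·y = 1163.175915
  24.132·x − 77.720·y = 2209.400790
det = -36.904·-77.720 − -59.650·24.132 = 4307.652680
x = (1163.175915·-77.720 − -59.650·2209.400790) / 4307.652680 = 9.608185
y = (-36.904·2209.400790 − 1163.175915·24.132) / 4307.652680 = -25.444365
|P − Q| = √((9.608185 − 6.721)² + (-25.444365 − -30.857)²) = 6.134530

6.135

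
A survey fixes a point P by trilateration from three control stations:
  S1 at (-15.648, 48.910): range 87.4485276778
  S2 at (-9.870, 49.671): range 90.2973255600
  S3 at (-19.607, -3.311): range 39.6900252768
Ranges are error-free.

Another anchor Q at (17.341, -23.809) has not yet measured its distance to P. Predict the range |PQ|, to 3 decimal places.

eq1: (x + 15.648)² + (y − 48.910)² = 87.4485276778²
eq2: (x + 9.870)² + (y − 49.671)² = 90.2973255600²
eq3: (x + 19.607)² + (y + 3.311)² = 39.6900252768²
eq3−eq2, eq3−eq1 (x²,y² cancel):
  19.474·x + 105.964·y = -4409.080926
  7.918·x + 104.442·y = -3830.296053
det = 19.474·104.442 − 105.964·7.918 = 1194.880556
x = (-4409.080926·104.442 − 105.964·-3830.296053) / 1194.880556 = -45.711464
y = (19.474·-3830.296053 − -4409.080926·7.918) / 1194.880556 = -33.208409
|P − Q| = √((-45.711464 − 17.341)² + (-33.208409 − -23.809)²) = 63.749212

63.749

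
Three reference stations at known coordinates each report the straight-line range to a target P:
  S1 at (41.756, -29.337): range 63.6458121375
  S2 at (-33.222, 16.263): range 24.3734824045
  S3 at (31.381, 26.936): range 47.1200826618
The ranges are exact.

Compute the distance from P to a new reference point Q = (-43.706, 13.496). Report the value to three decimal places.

33.509

eq1: (x − 41.756)² + (y + 29.337)² = 63.6458121375²
eq2: (x + 33.222)² + (y − 16.263)² = 24.3734824045²
eq3: (x − 31.381)² + (y − 26.936)² = 47.1200826618²
eq3−eq1, eq3−eq2 (x²,y² cancel):
  20.750·x − 112.546·y = -936.579365
  -129.206·x − 21.346·y = 1284.106742
det = 20.750·-21.346 − -112.546·-129.206 = -14984.547976
x = (-936.579365·-21.346 − -112.546·1284.106742) / -14984.547976 = -10.978863
y = (20.750·1284.106742 − -936.579365·-129.206) / -14984.547976 = 6.297585
|P − Q| = √((-10.978863 − -43.706)² + (6.297585 − 13.496)²) = 33.509442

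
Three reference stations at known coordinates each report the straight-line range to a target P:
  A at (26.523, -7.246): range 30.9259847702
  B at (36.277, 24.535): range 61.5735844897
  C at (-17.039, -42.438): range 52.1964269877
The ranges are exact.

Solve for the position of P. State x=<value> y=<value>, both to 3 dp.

eq1: (x − 26.523)² + (y + 7.246)² = 30.9259847702²
eq2: (x − 36.277)² + (y − 24.535)² = 61.5735844897²
eq3: (x + 17.039)² + (y + 42.438)² = 52.1964269877²
eq2−eq1, eq2−eq3 (x²,y² cancel):
  -19.508·x − 63.562·y = 1672.876864
  -106.632·x − 133.946·y = 1240.163728
det = -19.508·-133.946 − -63.562·-106.632 = -4164.724616
x = (1672.876864·-133.946 − -63.562·1240.163728) / -4164.724616 = 34.875746
y = (-19.508·1240.163728 − 1672.876864·-106.632) / -4164.724616 = -37.022638

x=34.876 y=-37.023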